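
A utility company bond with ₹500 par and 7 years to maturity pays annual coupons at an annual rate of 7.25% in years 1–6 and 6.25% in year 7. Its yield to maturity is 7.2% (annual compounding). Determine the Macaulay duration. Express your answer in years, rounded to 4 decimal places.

5.7241 years

Periodic yield y = 0.072. Discount each cash flow and weight by its year:
  t   CF        PV=CF/(1+0.072)^t    t·PV
  1        36.25        33.8153        33.8153
  2        36.25        31.5441        63.0882
  3        36.25        29.4255        88.2765
  4        36.25        27.4491       109.7966
  5        36.25        25.6055       128.0277
  6        36.25        23.8858       143.3146
  7       531.25       326.5393     2,285.7750
  Σ                    498.2647     2,852.0940
Price P = Σ PV = 498.2647.
Macaulay duration = Σ(t·PV) / P = 2,852.0940 / 498.2647 = 5.72405 years.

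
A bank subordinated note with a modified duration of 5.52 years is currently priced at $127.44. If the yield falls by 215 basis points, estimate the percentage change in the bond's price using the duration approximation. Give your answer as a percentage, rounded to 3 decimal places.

+11.868%

Duration approximation: ΔP/P ≈ -D_mod · Δy = -5.52 × (-0.0215) = +0.118680.
As a percentage: +11.8680%.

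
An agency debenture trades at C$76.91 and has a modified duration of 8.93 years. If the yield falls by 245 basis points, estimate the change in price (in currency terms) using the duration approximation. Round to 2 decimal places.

Duration approximation: ΔP/P ≈ -D_mod · Δy = -8.93 × (-0.0245) = +0.218785.
ΔP ≈ 76.91 × (+0.218785) = +16.82675435.

+C$16.83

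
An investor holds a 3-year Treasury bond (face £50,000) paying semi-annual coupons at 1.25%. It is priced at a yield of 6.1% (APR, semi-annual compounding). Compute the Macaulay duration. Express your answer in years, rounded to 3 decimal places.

2.950 years

Periodic yield y = 0.0305. Discount each cash flow and weight by its period:
  t   CF        PV=CF/(1+0.0305)^t    t·PV
  1       312.50       303.2508       303.2508
  2       312.50       294.2754       588.5509
  3       312.50       285.5657       856.6971
  4       312.50       277.1137     1,108.4549
  5       312.50       268.9119     1,344.5596
  6    50,312.50    42,013.4089   252,080.4535
  Σ                 43,442.5265   256,281.9668
Price P = Σ PV = 43,442.5265.
Macaulay duration = Σ(t·PV) / P = 256,281.9668 / 43,442.5265 = 5.89933 half-year periods.
In years: 5.89933 / 2 = 2.94967 years.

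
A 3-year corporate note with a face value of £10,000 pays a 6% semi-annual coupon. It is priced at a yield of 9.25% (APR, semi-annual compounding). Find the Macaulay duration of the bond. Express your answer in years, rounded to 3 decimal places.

Periodic yield y = 0.04625. Discount each cash flow and weight by its period:
  t   CF        PV=CF/(1+0.04625)^t    t·PV
  1       300.00       286.7384       286.7384
  2       300.00       274.0629       548.1259
  3       300.00       261.9479       785.8436
  4       300.00       250.3683     1,001.4733
  5       300.00       239.3007     1,196.5033
  6    10,300.00     7,852.7975    47,116.7850
  Σ                  9,165.2156    50,935.4694
Price P = Σ PV = 9,165.2156.
Macaulay duration = Σ(t·PV) / P = 50,935.4694 / 9,165.2156 = 5.55748 half-year periods.
In years: 5.55748 / 2 = 2.77874 years.

2.779 years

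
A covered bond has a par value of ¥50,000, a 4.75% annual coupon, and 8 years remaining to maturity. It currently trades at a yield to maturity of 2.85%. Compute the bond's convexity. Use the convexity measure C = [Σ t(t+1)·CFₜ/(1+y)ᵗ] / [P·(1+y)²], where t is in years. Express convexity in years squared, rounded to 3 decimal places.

55.909

With y = 0.0285:
  t   CF        PV=CF/(1+0.0285)^t    t·PV        t(t+1)·PV
  1     2,375.00     2,309.1881     2,309.1881       4,618.3763
  2     2,375.00     2,245.1999     4,490.3999      13,471.1996
  3     2,375.00     2,182.9849     6,548.9546      26,195.8185
  4     2,375.00     2,122.4938     8,489.9752      42,449.8760
  5     2,375.00     2,063.6789    10,318.3947      61,910.3684
  6     2,375.00     2,006.4939    12,038.9632      84,272.7426
  7     2,375.00     1,950.8934    13,656.2539     109,250.0310
  8    52,375.00    41,830.1737   334,641.3894   3,011,772.5046
  Σ                 56,711.1067   392,493.5191   3,353,940.9169
P = 56,711.1067.
Convexity = Σ t(t+1)·PV / [P·(1+y)²] = 3,353,940.9169 / (56,711.1067 × 1.057812) = 55.90861.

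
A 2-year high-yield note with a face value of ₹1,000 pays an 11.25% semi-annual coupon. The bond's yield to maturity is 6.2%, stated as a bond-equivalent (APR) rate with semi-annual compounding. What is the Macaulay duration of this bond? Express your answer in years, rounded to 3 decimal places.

Periodic yield y = 0.031. Discount each cash flow and weight by its period:
  t   CF        PV=CF/(1+0.031)^t    t·PV
  1        56.25        54.5587        54.5587
  2        56.25        52.9182       105.8364
  3        56.25        51.3271       153.9812
  4     1,056.25       934.8288     3,739.3150
  Σ                  1,093.6327     4,053.6913
Price P = Σ PV = 1,093.6327.
Macaulay duration = Σ(t·PV) / P = 4,053.6913 / 1,093.6327 = 3.70663 half-year periods.
In years: 3.70663 / 2 = 1.85331 years.

1.853 years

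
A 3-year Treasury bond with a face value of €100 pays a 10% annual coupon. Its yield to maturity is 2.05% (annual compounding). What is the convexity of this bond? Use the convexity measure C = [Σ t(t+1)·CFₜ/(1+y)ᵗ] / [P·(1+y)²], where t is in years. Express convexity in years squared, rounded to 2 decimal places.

10.31

With y = 0.0205:
  t   CF        PV=CF/(1+0.0205)^t    t·PV        t(t+1)·PV
  1        10.00         9.7991         9.7991          19.5982
  2        10.00         9.6023        19.2045          57.6136
  3       110.00       103.5032       310.5095       1,242.0381
  Σ                    122.9046       339.5132       1,319.2499
P = 122.9046.
Convexity = Σ t(t+1)·PV / [P·(1+y)²] = 1,319.2499 / (122.9046 × 1.041420) = 10.30702.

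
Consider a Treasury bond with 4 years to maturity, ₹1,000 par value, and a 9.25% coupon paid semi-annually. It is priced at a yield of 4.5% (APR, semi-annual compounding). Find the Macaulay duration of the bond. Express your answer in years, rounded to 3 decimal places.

Periodic yield y = 0.0225. Discount each cash flow and weight by its period:
  t   CF        PV=CF/(1+0.0225)^t    t·PV
  1        46.25        45.2323        45.2323
  2        46.25        44.2369        88.4739
  3        46.25        43.2635       129.7905
  4        46.25        42.3115       169.2460
  5        46.25        41.3804       206.9022
  6        46.25        40.4699       242.8192
  7        46.25        39.5793       277.0554
  8     1,046.25       875.6467     7,005.1740
  Σ                  1,172.1206     8,164.6935
Price P = Σ PV = 1,172.1206.
Macaulay duration = Σ(t·PV) / P = 8,164.6935 / 1,172.1206 = 6.96575 half-year periods.
In years: 6.96575 / 2 = 3.48287 years.

3.483 years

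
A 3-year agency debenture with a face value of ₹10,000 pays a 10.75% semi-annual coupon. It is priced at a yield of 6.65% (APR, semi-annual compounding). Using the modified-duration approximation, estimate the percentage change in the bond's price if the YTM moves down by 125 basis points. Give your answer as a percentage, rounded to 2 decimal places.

+3.22%

Periodic yield y = 0.03325. Modified duration first:
  t   CF        PV=CF/(1+0.03325)^t    t·PV
  1       537.50       520.2032       520.2032
  2       537.50       503.4631     1,006.9262
  3       537.50       487.2616     1,461.7849
  4       537.50       471.5816     1,886.3262
  5       537.50       456.4061     2,282.0303
  6    10,537.50     8,659.7450    51,958.4700
  Σ                 11,098.6606    59,115.7409
P = 11,098.6606; D_Mac = 5.32639 half-year periods = 2.66319 yrs; D_mod = 2.66319/(1+0.03325) = 2.57749 yrs.
ΔP/P ≈ -D_mod · Δy = -2.57749 × (-0.0125) = +0.032219 = +3.2219%.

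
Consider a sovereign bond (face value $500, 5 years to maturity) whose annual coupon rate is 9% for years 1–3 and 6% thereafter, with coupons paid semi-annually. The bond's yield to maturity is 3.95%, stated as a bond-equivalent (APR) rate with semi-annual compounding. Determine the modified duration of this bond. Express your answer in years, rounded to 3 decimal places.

4.149 years

Periodic yield y = 0.01975. First find Macaulay duration:
  t   CF        PV=CF/(1+0.01975)^t    t·PV
  1        22.50        22.0642        22.0642
  2        22.50        21.6369        43.2738
  3        22.50        21.2179        63.6536
  4        22.50        20.8069        83.2277
  5        22.50        20.4039       102.0197
  6        22.50        20.0088       120.0526
  7        15.00        13.0808        91.5658
  8        15.00        12.8275       102.6199
  9        15.00        12.5790       113.2114
  10      515.00       423.5163     4,235.1626
  Σ                    588.1422     4,976.8512
P = 588.1422; Macaulay duration = 4,976.8512 / 588.1422 = 8.46199 half-year periods = 4.23099 years.
Modified duration = D_Mac / (1 + y) = 4.23099 / 1.01975 = 4.14905 years.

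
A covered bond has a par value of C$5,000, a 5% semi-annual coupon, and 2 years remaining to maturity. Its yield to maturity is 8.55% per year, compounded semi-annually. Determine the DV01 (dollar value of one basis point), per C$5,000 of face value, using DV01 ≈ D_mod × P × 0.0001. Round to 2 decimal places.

Periodic yield y = 0.04275.
  t   CF        PV=CF/(1+0.04275)^t    t·PV
  1       125.00       119.8753       119.8753
  2       125.00       114.9608       229.9215
  3       125.00       110.2477       330.7430
  4     5,125.00     4,334.8400    17,339.3601
  Σ                  4,679.9238    18,019.9000
P = 4,679.9238; D_Mac = 3.85047 half-year periods = 1.92523 yrs; D_mod = 1.84630 yrs.
DV01 ≈ 1.84630 × 4,679.9238 × 0.0001 = 0.864057.

C$0.86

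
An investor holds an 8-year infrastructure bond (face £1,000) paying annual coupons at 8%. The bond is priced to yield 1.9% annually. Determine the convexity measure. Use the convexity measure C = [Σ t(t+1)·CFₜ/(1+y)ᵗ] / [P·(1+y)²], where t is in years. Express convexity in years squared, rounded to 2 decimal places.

52.52

With y = 0.019:
  t   CF        PV=CF/(1+0.019)^t    t·PV        t(t+1)·PV
  1        80.00        78.5083        78.5083         157.0167
  2        80.00        77.0445       154.0890         462.2670
  3        80.00        75.6079       226.8238         907.2953
  4        80.00        74.1982       296.7927       1,483.9636
  5        80.00        72.8147       364.0735       2,184.4410
  6        80.00        71.4570       428.7421       3,001.1947
  7        80.00        70.1246       490.8725       3,926.9803
  8     1,080.00       929.0312     7,432.2493      66,890.2440
  Σ                  1,448.7865     9,472.1514      79,013.4026
P = 1,448.7865.
Convexity = Σ t(t+1)·PV / [P·(1+y)²] = 79,013.4026 / (1,448.7865 × 1.038361) = 52.52282.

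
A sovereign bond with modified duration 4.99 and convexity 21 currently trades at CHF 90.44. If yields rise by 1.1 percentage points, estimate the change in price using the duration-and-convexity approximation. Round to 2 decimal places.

-CHF 4.85

Duration effect: -D_mod·Δy = -4.99 × (+0.011) = -0.054890
Convexity effect: ½·C·(Δy)² = 0.5 × 21 × (0.011)² = +0.0012705
ΔP/P ≈ -0.054890 + 0.0012705 = -0.0536195
ΔP ≈ 90.44 × (-0.0536195) = -4.84934758.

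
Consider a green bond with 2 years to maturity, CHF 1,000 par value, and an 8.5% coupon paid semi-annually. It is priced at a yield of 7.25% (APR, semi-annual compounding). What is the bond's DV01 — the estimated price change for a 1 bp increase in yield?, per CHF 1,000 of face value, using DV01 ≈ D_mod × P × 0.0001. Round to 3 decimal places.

Periodic yield y = 0.03625.
  t   CF        PV=CF/(1+0.03625)^t    t·PV
  1        42.50        41.0133        41.0133
  2        42.50        39.5785        79.1571
  3        42.50        38.1940       114.5820
  4     1,042.50       904.1030     3,616.4118
  Σ                  1,022.8888     3,851.1642
P = 1,022.8888; D_Mac = 3.76499 half-year periods = 1.88249 yrs; D_mod = 1.81664 yrs.
DV01 ≈ 1.81664 × 1,022.8888 × 0.0001 = 0.185822.

CHF 0.186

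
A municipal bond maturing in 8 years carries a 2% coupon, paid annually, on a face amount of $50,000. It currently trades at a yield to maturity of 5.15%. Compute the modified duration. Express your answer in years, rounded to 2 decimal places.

7.03 years

Periodic yield y = 0.0515. First find Macaulay duration:
  t   CF        PV=CF/(1+0.0515)^t    t·PV
  1     1,000.00       951.0223       951.0223
  2     1,000.00       904.4435     1,808.8870
  3     1,000.00       860.1460     2,580.4380
  4     1,000.00       818.0181     3,272.0722
  5     1,000.00       777.9535     3,889.7673
  6     1,000.00       739.8511     4,439.1067
  7     1,000.00       703.6150     4,925.3047
  8    51,000.00    34,126.8309   273,014.6468
  Σ                 39,881.8803   294,881.2451
P = 39,881.8803; Macaulay duration = 294,881.2451 / 39,881.8803 = 7.39387 years.
Modified duration = D_Mac / (1 + y) = 7.39387 / 1.0515 = 7.03173 years.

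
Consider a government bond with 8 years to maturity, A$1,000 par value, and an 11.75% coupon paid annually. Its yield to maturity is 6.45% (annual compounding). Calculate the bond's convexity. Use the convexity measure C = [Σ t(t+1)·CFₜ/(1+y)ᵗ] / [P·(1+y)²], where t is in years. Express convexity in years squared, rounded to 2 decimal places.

41.92

With y = 0.0645:
  t   CF        PV=CF/(1+0.0645)^t    t·PV        t(t+1)·PV
  1       117.50       110.3805       110.3805         220.7609
  2       117.50       103.6923       207.3846         622.1538
  3       117.50        97.4094       292.2282       1,168.9128
  4       117.50        91.5072       366.0287       1,830.1437
  5       117.50        85.9626       429.8130       2,578.8780
  6       117.50        80.7540       484.5238       3,391.6667
  7       117.50        75.8609       531.0266       4,248.2125
  8     1,117.50       677.7698     5,422.1583      48,799.4247
  Σ                  1,323.3366     7,843.5437      62,860.1531
P = 1,323.3366.
Convexity = Σ t(t+1)·PV / [P·(1+y)²] = 62,860.1531 / (1,323.3366 × 1.133160) = 41.91928.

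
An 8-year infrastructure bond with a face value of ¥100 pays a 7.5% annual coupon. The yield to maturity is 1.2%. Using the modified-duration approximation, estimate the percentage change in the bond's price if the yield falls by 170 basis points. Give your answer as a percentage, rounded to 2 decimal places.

Periodic yield y = 0.012. Modified duration first:
  t   CF        PV=CF/(1+0.012)^t    t·PV
  1         7.50         7.4111         7.4111
  2         7.50         7.3232        14.6464
  3         7.50         7.2364        21.7091
  4         7.50         7.1505        28.6022
  5         7.50         7.0658        35.3288
  6         7.50         6.9820        41.8918
  7         7.50         6.8992        48.2943
  8       107.50        97.7157       781.7256
  Σ                    147.7838       979.6092
P = 147.7838; D_Mac = 6.62867 yrs; D_mod = 6.62867/(1+0.012) = 6.55006 yrs.
ΔP/P ≈ -D_mod · Δy = -6.55006 × (-0.017) = +0.111351 = +11.1351%.

+11.14%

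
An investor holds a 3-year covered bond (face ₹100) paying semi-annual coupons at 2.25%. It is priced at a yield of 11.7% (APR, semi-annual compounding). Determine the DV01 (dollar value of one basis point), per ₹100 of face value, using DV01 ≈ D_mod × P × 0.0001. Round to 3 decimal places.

Periodic yield y = 0.0585.
  t   CF        PV=CF/(1+0.0585)^t    t·PV
  1        1.125         1.0628         1.0628
  2        1.125         1.0041         2.0082
  3        1.125         0.9486         2.8458
  4        1.125         0.8962         3.5847
  5        1.125         0.8466         4.2332
  6      101.125        71.8974       431.3846
  Σ                     76.6557       445.1192
P = 76.6557; D_Mac = 5.80673 half-year periods = 2.90337 yrs; D_mod = 2.74291 yrs.
DV01 ≈ 2.74291 × 76.6557 × 0.0001 = 0.021026.

₹0.021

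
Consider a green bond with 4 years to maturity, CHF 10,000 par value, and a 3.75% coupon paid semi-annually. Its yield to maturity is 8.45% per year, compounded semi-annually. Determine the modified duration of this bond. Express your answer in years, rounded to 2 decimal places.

Periodic yield y = 0.04225. First find Macaulay duration:
  t   CF        PV=CF/(1+0.04225)^t    t·PV
  1       187.50       179.8993       179.8993
  2       187.50       172.6066       345.2133
  3       187.50       165.6096       496.8289
  4       187.50       158.8963       635.5850
  5       187.50       152.4550       762.2751
  6       187.50       146.2749       877.6495
  7       187.50       140.3453       982.4173
  8    10,187.50     7,316.3149    58,530.5194
  Σ                  8,432.4020    62,810.3877
P = 8,432.4020; Macaulay duration = 62,810.3877 / 8,432.4020 = 7.44869 half-year periods = 3.72435 years.
Modified duration = D_Mac / (1 + y) = 3.72435 / 1.04225 = 3.57337 years.

3.57 years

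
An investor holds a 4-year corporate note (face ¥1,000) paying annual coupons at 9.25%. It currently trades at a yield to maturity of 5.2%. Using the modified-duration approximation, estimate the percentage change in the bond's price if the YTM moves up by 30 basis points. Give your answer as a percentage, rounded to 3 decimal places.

-1.013%

Periodic yield y = 0.052. Modified duration first:
  t   CF        PV=CF/(1+0.052)^t    t·PV
  1        92.50        87.9278        87.9278
  2        92.50        83.5815       167.1630
  3        92.50        79.4501       238.3503
  4     1,092.50       891.9869     3,567.9477
  Σ                  1,142.9463     4,061.3888
P = 1,142.9463; D_Mac = 3.55344 yrs; D_mod = 3.55344/(1+0.052) = 3.37779 yrs.
ΔP/P ≈ -D_mod · Δy = -3.37779 × (+0.003) = -0.010133 = -1.0133%.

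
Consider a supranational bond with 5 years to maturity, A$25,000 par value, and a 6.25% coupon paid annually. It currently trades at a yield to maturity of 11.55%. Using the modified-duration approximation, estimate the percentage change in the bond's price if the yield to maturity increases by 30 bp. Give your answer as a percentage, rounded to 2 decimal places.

-1.18%

Periodic yield y = 0.1155. Modified duration first:
  t   CF        PV=CF/(1+0.1155)^t    t·PV
  1     1,562.50     1,400.7172     1,400.7172
  2     1,562.50     1,255.6855     2,511.3710
  3     1,562.50     1,125.6705     3,377.0116
  4     1,562.50     1,009.1175     4,036.4699
  5    26,562.50    15,378.7513    76,893.7566
  Σ                 20,169.9420    88,219.3263
P = 20,169.9420; D_Mac = 4.37380 yrs; D_mod = 4.37380/(1+0.1155) = 3.92093 yrs.
ΔP/P ≈ -D_mod · Δy = -3.92093 × (+0.003) = -0.011763 = -1.1763%.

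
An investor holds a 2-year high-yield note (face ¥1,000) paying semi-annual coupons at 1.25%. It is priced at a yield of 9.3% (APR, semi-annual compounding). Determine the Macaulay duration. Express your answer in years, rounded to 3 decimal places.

Periodic yield y = 0.0465. Discount each cash flow and weight by its period:
  t   CF        PV=CF/(1+0.0465)^t    t·PV
  1         6.25         5.9723         5.9723
  2         6.25         5.7069        11.4138
  3         6.25         5.4533        16.3600
  4     1,006.25       838.9749     3,355.8996
  Σ                    856.1074     3,389.6457
Price P = Σ PV = 856.1074.
Macaulay duration = Σ(t·PV) / P = 3,389.6457 / 856.1074 = 3.95937 half-year periods.
In years: 3.95937 / 2 = 1.97968 years.

1.980 years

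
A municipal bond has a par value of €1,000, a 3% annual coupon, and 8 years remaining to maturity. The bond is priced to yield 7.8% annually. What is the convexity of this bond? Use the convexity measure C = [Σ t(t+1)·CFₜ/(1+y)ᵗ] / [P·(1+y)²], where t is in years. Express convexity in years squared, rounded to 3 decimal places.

With y = 0.078:
  t   CF        PV=CF/(1+0.078)^t    t·PV        t(t+1)·PV
  1        30.00        27.8293        27.8293          55.6586
  2        30.00        25.8157        51.6314         154.8941
  3        30.00        23.9478        71.8433         287.3732
  4        30.00        22.2150        88.8600         444.2999
  5        30.00        20.6076       103.0380         618.2280
  6        30.00        19.1165       114.6991         802.8936
  7        30.00        17.7333       124.1332         993.0656
  8     1,030.00       564.7902     4,518.3214      40,664.8930
  Σ                    722.0554     5,100.3557      44,021.3061
P = 722.0554.
Convexity = Σ t(t+1)·PV / [P·(1+y)²] = 44,021.3061 / (722.0554 × 1.162084) = 52.46321.

52.463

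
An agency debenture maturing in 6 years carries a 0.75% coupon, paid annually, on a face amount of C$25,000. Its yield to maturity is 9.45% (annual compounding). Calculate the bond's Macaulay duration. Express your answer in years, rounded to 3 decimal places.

Periodic yield y = 0.0945. Discount each cash flow and weight by its year:
  t   CF        PV=CF/(1+0.0945)^t    t·PV
  1       187.50       171.3111       171.3111
  2       187.50       156.5200       313.0399
  3       187.50       143.0059       429.0177
  4       187.50       130.6587       522.6347
  5       187.50       119.3775       596.8874
  6    25,187.50    14,651.7827    87,910.6960
  Σ                 15,372.6558    89,943.5869
Price P = Σ PV = 15,372.6558.
Macaulay duration = Σ(t·PV) / P = 89,943.5869 / 15,372.6558 = 5.85088 years.

5.851 years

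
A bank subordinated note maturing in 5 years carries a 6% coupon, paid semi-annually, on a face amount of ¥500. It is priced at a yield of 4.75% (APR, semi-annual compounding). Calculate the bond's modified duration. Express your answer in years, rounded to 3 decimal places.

Periodic yield y = 0.02375. First find Macaulay duration:
  t   CF        PV=CF/(1+0.02375)^t    t·PV
  1        15.00        14.6520        14.6520
  2        15.00        14.3121        28.6242
  3        15.00        13.9801        41.9402
  4        15.00        13.6558        54.6230
  5        15.00        13.3390        66.6948
  6        15.00        13.0295        78.1770
  7        15.00        12.7272        89.0906
  8        15.00        12.4320        99.4558
  9        15.00        12.1436       109.2920
  10      515.00       407.2566     4,072.5655
  Σ                    527.5277     4,655.1151
P = 527.5277; Macaulay duration = 4,655.1151 / 527.5277 = 8.82440 half-year periods = 4.41220 years.
Modified duration = D_Mac / (1 + y) = 4.41220 / 1.02375 = 4.30984 years.

4.310 years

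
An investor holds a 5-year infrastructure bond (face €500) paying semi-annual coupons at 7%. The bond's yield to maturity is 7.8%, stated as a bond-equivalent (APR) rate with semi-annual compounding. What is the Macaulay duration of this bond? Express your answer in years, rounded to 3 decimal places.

4.290 years

Periodic yield y = 0.039. Discount each cash flow and weight by its period:
  t   CF        PV=CF/(1+0.039)^t    t·PV
  1        17.50        16.8431        16.8431
  2        17.50        16.2109        32.4218
  3        17.50        15.6024        46.8072
  4        17.50        15.0167        60.0670
  5        17.50        14.4531        72.2654
  6        17.50        13.9106        83.4634
  7        17.50        13.3884        93.7189
  8        17.50        12.8859       103.0869
  9        17.50        12.4022       111.6196
  10      517.50       352.9839     3,529.8388
  Σ                    483.6972     4,150.1322
Price P = Σ PV = 483.6972.
Macaulay duration = Σ(t·PV) / P = 4,150.1322 / 483.6972 = 8.58002 half-year periods.
In years: 8.58002 / 2 = 4.29001 years.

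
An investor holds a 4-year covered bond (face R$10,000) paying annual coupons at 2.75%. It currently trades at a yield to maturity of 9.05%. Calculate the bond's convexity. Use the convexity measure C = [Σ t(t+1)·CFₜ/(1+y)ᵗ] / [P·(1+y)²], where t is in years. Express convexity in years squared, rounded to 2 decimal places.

With y = 0.0905:
  t   CF        PV=CF/(1+0.0905)^t    t·PV        t(t+1)·PV
  1       275.00       252.1779       252.1779         504.3558
  2       275.00       231.2498       462.4996       1,387.4988
  3       275.00       212.0585       636.1755       2,544.7020
  4    10,275.00     7,265.7283    29,062.9130     145,314.5651
  Σ                  7,961.2144    30,413.7660     149,751.1217
P = 7,961.2144.
Convexity = Σ t(t+1)·PV / [P·(1+y)²] = 149,751.1217 / (7,961.2144 × 1.189190) = 15.81756.

15.82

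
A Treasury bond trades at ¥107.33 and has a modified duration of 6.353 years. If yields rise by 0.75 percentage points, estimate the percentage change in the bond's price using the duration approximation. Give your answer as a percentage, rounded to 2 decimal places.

-4.76%

Duration approximation: ΔP/P ≈ -D_mod · Δy = -6.353 × (+0.0075) = -0.0476475.
As a percentage: -4.76475%.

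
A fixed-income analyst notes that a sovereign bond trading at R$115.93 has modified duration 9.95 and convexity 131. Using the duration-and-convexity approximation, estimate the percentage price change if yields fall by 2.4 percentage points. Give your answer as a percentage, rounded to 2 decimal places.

+27.65%

Duration effect: -D_mod·Δy = -9.95 × (-0.024) = +0.238800
Convexity effect: ½·C·(Δy)² = 0.5 × 131 × (-0.024)² = +0.0377280
ΔP/P ≈ +0.238800 + 0.0377280 = +0.276528
= +27.6528%.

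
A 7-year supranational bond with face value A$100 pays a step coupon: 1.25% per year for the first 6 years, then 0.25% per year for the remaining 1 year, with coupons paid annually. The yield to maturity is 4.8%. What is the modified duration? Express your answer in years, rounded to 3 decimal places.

Periodic yield y = 0.048. First find Macaulay duration:
  t   CF        PV=CF/(1+0.048)^t    t·PV
  1         1.25         1.1927         1.1927
  2         1.25         1.1381         2.2762
  3         1.25         1.0860         3.2580
  4         1.25         1.0363         4.1450
  5         1.25         0.9888         4.9439
  6         1.25         0.9435         5.6610
  7       100.25        72.2030       505.4212
  Σ                     78.5884       526.8981
P = 78.5884; Macaulay duration = 526.8981 / 78.5884 = 6.70453 years.
Modified duration = D_Mac / (1 + y) = 6.70453 / 1.048 = 6.39745 years.

6.397 years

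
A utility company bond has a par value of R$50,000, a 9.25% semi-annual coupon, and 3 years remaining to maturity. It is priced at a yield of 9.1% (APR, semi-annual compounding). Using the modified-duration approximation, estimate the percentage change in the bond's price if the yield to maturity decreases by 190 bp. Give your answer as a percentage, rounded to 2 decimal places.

Periodic yield y = 0.0455. Modified duration first:
  t   CF        PV=CF/(1+0.0455)^t    t·PV
  1     2,312.50     2,211.8604     2,211.8604
  2     2,312.50     2,115.6005     4,231.2011
  3     2,312.50     2,023.5299     6,070.5898
  4     2,312.50     1,935.4662     7,741.8648
  5     2,312.50     1,851.2350     9,256.1751
  6    52,312.50    40,055.4165   240,332.4993
  Σ                 50,193.1086   269,844.1903
P = 50,193.1086; D_Mac = 5.37612 half-year periods = 2.68806 yrs; D_mod = 2.68806/(1+0.0455) = 2.57108 yrs.
ΔP/P ≈ -D_mod · Δy = -2.57108 × (-0.019) = +0.048850 = +4.8850%.

+4.89%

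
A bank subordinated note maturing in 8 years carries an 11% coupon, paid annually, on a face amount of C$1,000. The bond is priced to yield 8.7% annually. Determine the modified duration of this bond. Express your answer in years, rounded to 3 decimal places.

Periodic yield y = 0.087. First find Macaulay duration:
  t   CF        PV=CF/(1+0.087)^t    t·PV
  1       110.00       101.1960       101.1960
  2       110.00        93.0966       186.1931
  3       110.00        85.6454       256.9362
  4       110.00        78.7906       315.1625
  5       110.00        72.4845       362.4223
  6       110.00        66.6830       400.0983
  7       110.00        61.3459       429.4216
  8     1,110.00       569.4907     4,555.9255
  Σ                  1,128.7327     6,607.3555
P = 1,128.7327; Macaulay duration = 6,607.3555 / 1,128.7327 = 5.85378 years.
Modified duration = D_Mac / (1 + y) = 5.85378 / 1.087 = 5.38526 years.

5.385 years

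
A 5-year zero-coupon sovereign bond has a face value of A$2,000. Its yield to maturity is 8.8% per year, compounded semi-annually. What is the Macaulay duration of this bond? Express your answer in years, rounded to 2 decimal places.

5.00 years

A zero-coupon bond has a single cash flow at maturity, so its Macaulay duration equals its maturity: 5 years.
(Equivalently: 10 semi-annual periods ÷ 2 = 5 years.)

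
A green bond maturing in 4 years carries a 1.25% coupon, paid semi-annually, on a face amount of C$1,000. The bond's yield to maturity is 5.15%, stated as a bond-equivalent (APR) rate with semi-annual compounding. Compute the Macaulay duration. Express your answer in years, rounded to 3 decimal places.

3.906 years

Periodic yield y = 0.02575. Discount each cash flow and weight by its period:
  t   CF        PV=CF/(1+0.02575)^t    t·PV
  1         6.25         6.0931         6.0931
  2         6.25         5.9401        11.8803
  3         6.25         5.7910        17.3731
  4         6.25         5.6456        22.5826
  5         6.25         5.5039        27.5196
  6         6.25         5.3658        32.1945
  7         6.25         5.2311        36.6174
  8     1,006.25       821.0577     6,568.4618
  Σ                    860.6284     6,722.7224
Price P = Σ PV = 860.6284.
Macaulay duration = Σ(t·PV) / P = 6,722.7224 / 860.6284 = 7.81141 half-year periods.
In years: 7.81141 / 2 = 3.90571 years.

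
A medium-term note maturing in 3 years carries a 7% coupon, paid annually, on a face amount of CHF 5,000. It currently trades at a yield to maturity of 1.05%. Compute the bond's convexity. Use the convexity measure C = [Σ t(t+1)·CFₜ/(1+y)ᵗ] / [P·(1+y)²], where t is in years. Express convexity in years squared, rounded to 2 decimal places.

10.83

With y = 0.0105:
  t   CF        PV=CF/(1+0.0105)^t    t·PV        t(t+1)·PV
  1       350.00       346.3632       346.3632         692.7264
  2       350.00       342.7642       685.5283       2,056.5850
  3     5,350.00     5,184.9531    15,554.8592      62,219.4366
  Σ                  5,874.0804    16,586.7507      64,968.7480
P = 5,874.0804.
Convexity = Σ t(t+1)·PV / [P·(1+y)²] = 64,968.7480 / (5,874.0804 × 1.021110) = 10.83158.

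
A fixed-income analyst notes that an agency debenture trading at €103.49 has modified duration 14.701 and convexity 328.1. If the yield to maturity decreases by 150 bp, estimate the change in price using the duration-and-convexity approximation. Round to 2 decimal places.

Duration effect: -D_mod·Δy = -14.701 × (-0.015) = +0.220515
Convexity effect: ½·C·(Δy)² = 0.5 × 328.1 × (-0.015)² = +0.03691125
ΔP/P ≈ +0.220515 + 0.03691125 = +0.25742625
ΔP ≈ 103.49 × (+0.25742625) = +26.6410426125.

+€26.64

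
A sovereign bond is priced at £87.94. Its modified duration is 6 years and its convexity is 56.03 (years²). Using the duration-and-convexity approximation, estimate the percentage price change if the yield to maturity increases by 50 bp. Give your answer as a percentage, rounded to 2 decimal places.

-2.93%

Duration effect: -D_mod·Δy = -6 × (+0.005) = -0.030000
Convexity effect: ½·C·(Δy)² = 0.5 × 56.03 × (0.005)² = +0.000700375
ΔP/P ≈ -0.030000 + 0.000700375 = -0.029299625
= -2.9299625%.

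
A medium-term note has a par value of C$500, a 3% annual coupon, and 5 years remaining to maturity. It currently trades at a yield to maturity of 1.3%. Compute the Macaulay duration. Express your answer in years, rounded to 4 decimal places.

4.7297 years

Periodic yield y = 0.013. Discount each cash flow and weight by its year:
  t   CF        PV=CF/(1+0.013)^t    t·PV
  1        15.00        14.8075        14.8075
  2        15.00        14.6175        29.2350
  3        15.00        14.4299        43.2897
  4        15.00        14.2447        56.9788
  5       515.00       482.7919     2,413.9597
  Σ                    540.8915     2,558.2706
Price P = Σ PV = 540.8915.
Macaulay duration = Σ(t·PV) / P = 2,558.2706 / 540.8915 = 4.72973 years.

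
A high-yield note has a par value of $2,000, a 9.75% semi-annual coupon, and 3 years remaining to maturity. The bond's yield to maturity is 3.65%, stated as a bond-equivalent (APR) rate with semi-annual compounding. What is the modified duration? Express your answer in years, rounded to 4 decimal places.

Periodic yield y = 0.01825. First find Macaulay duration:
  t   CF        PV=CF/(1+0.01825)^t    t·PV
  1        97.50        95.7525        95.7525
  2        97.50        94.0364       188.0727
  3        97.50        92.3509       277.0528
  4        97.50        90.6958       362.7830
  5        97.50        89.0702       445.3511
  6     2,097.50     1,881.8086    11,290.8518
  Σ                  2,343.7144    12,659.8640
P = 2,343.7144; Macaulay duration = 12,659.8640 / 2,343.7144 = 5.40162 half-year periods = 2.70081 years.
Modified duration = D_Mac / (1 + y) = 2.70081 / 1.01825 = 2.65241 years.

2.6524 years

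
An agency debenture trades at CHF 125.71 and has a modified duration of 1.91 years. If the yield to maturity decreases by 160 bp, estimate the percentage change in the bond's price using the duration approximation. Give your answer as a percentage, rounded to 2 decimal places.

Duration approximation: ΔP/P ≈ -D_mod · Δy = -1.91 × (-0.016) = +0.030560.
As a percentage: +3.0560%.

+3.06%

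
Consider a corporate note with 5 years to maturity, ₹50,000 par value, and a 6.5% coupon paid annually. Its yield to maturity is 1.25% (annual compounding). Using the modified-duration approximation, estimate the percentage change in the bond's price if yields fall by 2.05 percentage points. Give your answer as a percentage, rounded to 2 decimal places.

Periodic yield y = 0.0125. Modified duration first:
  t   CF        PV=CF/(1+0.0125)^t    t·PV
  1     3,250.00     3,209.8765     3,209.8765
  2     3,250.00     3,170.2484     6,340.4969
  3     3,250.00     3,131.1096     9,393.3287
  4     3,250.00     3,092.4539    12,369.8156
  5    53,250.00    50,043.1285   250,215.6427
  Σ                 62,646.8170   281,529.1604
P = 62,646.8170; D_Mac = 4.49391 yrs; D_mod = 4.49391/(1+0.0125) = 4.43843 yrs.
ΔP/P ≈ -D_mod · Δy = -4.43843 × (-0.0205) = +0.090988 = +9.0988%.

+9.10%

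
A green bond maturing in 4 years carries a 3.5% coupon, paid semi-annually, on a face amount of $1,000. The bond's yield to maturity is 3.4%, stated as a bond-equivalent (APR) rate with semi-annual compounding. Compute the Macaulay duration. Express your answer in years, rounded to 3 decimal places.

3.768 years

Periodic yield y = 0.017. Discount each cash flow and weight by its period:
  t   CF        PV=CF/(1+0.017)^t    t·PV
  1        17.50        17.2075        17.2075
  2        17.50        16.9198        33.8397
  3        17.50        16.6370        49.9110
  4        17.50        16.3589        65.4356
  5        17.50        16.0855        80.4273
  6        17.50        15.8166        94.8994
  7        17.50        15.5522       108.8653
  8     1,017.50       889.1331     7,113.0651
  Σ                  1,003.7106     7,563.6508
Price P = Σ PV = 1,003.7106.
Macaulay duration = Σ(t·PV) / P = 7,563.6508 / 1,003.7106 = 7.53569 half-year periods.
In years: 7.53569 / 2 = 3.76784 years.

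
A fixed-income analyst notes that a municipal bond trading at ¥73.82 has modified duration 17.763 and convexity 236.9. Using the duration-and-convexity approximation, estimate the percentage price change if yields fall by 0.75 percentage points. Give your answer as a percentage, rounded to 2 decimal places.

+13.99%

Duration effect: -D_mod·Δy = -17.763 × (-0.0075) = +0.1332225
Convexity effect: ½·C·(Δy)² = 0.5 × 236.9 × (-0.0075)² = +0.0066628125
ΔP/P ≈ +0.1332225 + 0.0066628125 = +0.1398853125
= +13.98853125%.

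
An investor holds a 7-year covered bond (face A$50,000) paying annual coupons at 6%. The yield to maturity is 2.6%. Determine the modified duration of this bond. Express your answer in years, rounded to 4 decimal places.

Periodic yield y = 0.026. First find Macaulay duration:
  t   CF        PV=CF/(1+0.026)^t    t·PV
  1     3,000.00     2,923.9766     2,923.9766
  2     3,000.00     2,849.8797     5,699.7595
  3     3,000.00     2,777.6606     8,332.9817
  4     3,000.00     2,707.2715    10,829.0860
  5     3,000.00     2,638.6662    13,193.3309
  6     3,000.00     2,571.7994    15,430.7964
  7    53,000.00    44,283.7453   309,986.2171
  Σ                 60,752.9993   366,396.1481
P = 60,752.9993; Macaulay duration = 366,396.1481 / 60,752.9993 = 6.03091 years.
Modified duration = D_Mac / (1 + y) = 6.03091 / 1.026 = 5.87808 years.

5.8781 years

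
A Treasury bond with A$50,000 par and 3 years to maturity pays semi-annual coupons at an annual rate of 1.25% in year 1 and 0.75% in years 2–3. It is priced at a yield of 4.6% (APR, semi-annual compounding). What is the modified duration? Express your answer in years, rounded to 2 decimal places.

Periodic yield y = 0.023. First find Macaulay duration:
  t   CF        PV=CF/(1+0.023)^t    t·PV
  1       312.50       305.4741       305.4741
  2       312.50       298.6062       597.2123
  3       187.50       175.1356       525.4067
  4       187.50       171.1980       684.7921
  5       187.50       167.3490       836.7450
  6    50,187.50    43,786.6541   262,719.9246
  Σ                 44,904.4169   265,669.5547
P = 44,904.4169; Macaulay duration = 265,669.5547 / 44,904.4169 = 5.91633 half-year periods = 2.95817 years.
Modified duration = D_Mac / (1 + y) = 2.95817 / 1.023 = 2.89166 years.

2.89 years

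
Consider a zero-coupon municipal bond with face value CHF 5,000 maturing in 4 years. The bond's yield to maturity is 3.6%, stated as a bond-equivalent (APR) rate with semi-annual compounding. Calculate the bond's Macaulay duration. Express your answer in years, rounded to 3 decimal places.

4.000 years

A zero-coupon bond has a single cash flow at maturity, so its Macaulay duration equals its maturity: 4 years.
(Equivalently: 8 semi-annual periods ÷ 2 = 4 years.)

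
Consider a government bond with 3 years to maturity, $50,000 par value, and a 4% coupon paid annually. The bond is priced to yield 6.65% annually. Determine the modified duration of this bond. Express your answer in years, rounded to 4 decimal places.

Periodic yield y = 0.0665. First find Macaulay duration:
  t   CF        PV=CF/(1+0.0665)^t    t·PV
  1     2,000.00     1,875.2930     1,875.2930
  2     2,000.00     1,758.3619     3,516.7239
  3    52,000.00    42,866.7703   128,600.3110
  Σ                 46,500.4253   133,992.3279
P = 46,500.4253; Macaulay duration = 133,992.3279 / 46,500.4253 = 2.88153 years.
Modified duration = D_Mac / (1 + y) = 2.88153 / 1.0665 = 2.70186 years.

2.7019 years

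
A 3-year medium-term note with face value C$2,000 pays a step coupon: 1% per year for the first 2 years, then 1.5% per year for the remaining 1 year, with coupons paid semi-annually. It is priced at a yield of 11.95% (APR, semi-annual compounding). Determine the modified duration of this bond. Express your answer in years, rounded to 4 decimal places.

2.7875 years

Periodic yield y = 0.05975. First find Macaulay duration:
  t   CF        PV=CF/(1+0.05975)^t    t·PV
  1        10.00         9.4362         9.4362
  2        10.00         8.9042        17.8083
  3        10.00         8.4021        25.2064
  4        10.00         7.9284        31.7137
  5        15.00        11.2221        56.1105
  6     2,015.00     1,422.5073     8,535.0437
  Σ                  1,468.4003     8,675.3188
P = 1,468.4003; Macaulay duration = 8,675.3188 / 1,468.4003 = 5.90801 half-year periods = 2.95400 years.
Modified duration = D_Mac / (1 + y) = 2.95400 / 1.05975 = 2.78745 years.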